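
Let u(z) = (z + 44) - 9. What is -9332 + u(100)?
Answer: -9197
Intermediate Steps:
u(z) = 35 + z (u(z) = (44 + z) - 9 = 35 + z)
-9332 + u(100) = -9332 + (35 + 100) = -9332 + 135 = -9197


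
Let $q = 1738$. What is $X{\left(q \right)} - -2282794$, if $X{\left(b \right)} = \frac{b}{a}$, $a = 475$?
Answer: $\frac{1084328888}{475} \approx 2.2828 \cdot 10^{6}$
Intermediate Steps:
$X{\left(b \right)} = \frac{b}{475}$
$X{\left(q \right)} - -2282794 = \frac{1}{475} \cdot 1738 - -2282794 = \frac{1738}{475} + 2282794 = \frac{1084328888}{475}$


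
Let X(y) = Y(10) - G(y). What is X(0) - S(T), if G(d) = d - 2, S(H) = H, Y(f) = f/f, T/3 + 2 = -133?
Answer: 408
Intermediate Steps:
T = -405 (T = -6 + 3*(-133) = -6 - 399 = -405)
Y(f) = 1
G(d) = -2 + d
X(y) = 3 - y (X(y) = 1 - (-2 + y) = 1 + (2 - y) = 3 - y)
X(0) - S(T) = (3 - 1*0) - 1*(-405) = (3 + 0) + 405 = 3 + 405 = 408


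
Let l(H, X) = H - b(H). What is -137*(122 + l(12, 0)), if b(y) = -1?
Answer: -18495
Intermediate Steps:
l(H, X) = 1 + H (l(H, X) = H - 1*(-1) = H + 1 = 1 + H)
-137*(122 + l(12, 0)) = -137*(122 + (1 + 12)) = -137*(122 + 13) = -137*135 = -18495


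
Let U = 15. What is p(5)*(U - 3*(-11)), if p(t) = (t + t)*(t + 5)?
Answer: 4800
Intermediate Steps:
p(t) = 2*t*(5 + t) (p(t) = (2*t)*(5 + t) = 2*t*(5 + t))
p(5)*(U - 3*(-11)) = (2*5*(5 + 5))*(15 - 3*(-11)) = (2*5*10)*(15 + 33) = 100*48 = 4800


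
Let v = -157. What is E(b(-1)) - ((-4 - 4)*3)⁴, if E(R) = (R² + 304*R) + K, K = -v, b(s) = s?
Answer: -331922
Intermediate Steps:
K = 157 (K = -1*(-157) = 157)
E(R) = 157 + R² + 304*R (E(R) = (R² + 304*R) + 157 = 157 + R² + 304*R)
E(b(-1)) - ((-4 - 4)*3)⁴ = (157 + (-1)² + 304*(-1)) - ((-4 - 4)*3)⁴ = (157 + 1 - 304) - (-8*3)⁴ = -146 - 1*(-24)⁴ = -146 - 1*331776 = -146 - 331776 = -331922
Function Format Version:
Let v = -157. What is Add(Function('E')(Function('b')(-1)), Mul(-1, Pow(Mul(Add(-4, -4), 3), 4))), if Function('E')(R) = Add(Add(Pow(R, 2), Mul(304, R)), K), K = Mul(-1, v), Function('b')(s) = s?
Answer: -331922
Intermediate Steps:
K = 157 (K = Mul(-1, -157) = 157)
Function('E')(R) = Add(157, Pow(R, 2), Mul(304, R)) (Function('E')(R) = Add(Add(Pow(R, 2), Mul(304, R)), 157) = Add(157, Pow(R, 2), Mul(304, R)))
Add(Function('E')(Function('b')(-1)), Mul(-1, Pow(Mul(Add(-4, -4), 3), 4))) = Add(Add(157, Pow(-1, 2), Mul(304, -1)), Mul(-1, Pow(Mul(Add(-4, -4), 3), 4))) = Add(Add(157, 1, -304), Mul(-1, Pow(Mul(-8, 3), 4))) = Add(-146, Mul(-1, Pow(-24, 4))) = Add(-146, Mul(-1, 331776)) = Add(-146, -331776) = -331922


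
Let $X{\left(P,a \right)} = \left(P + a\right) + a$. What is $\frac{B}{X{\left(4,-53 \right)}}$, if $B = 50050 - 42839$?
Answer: $- \frac{7211}{102} \approx -70.696$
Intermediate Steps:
$X{\left(P,a \right)} = P + 2 a$
$B = 7211$ ($B = 50050 - 42839 = 7211$)
$\frac{B}{X{\left(4,-53 \right)}} = \frac{7211}{4 + 2 \left(-53\right)} = \frac{7211}{4 - 106} = \frac{7211}{-102} = 7211 \left(- \frac{1}{102}\right) = - \frac{7211}{102}$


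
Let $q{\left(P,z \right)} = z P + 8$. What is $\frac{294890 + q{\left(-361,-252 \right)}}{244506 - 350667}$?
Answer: $- \frac{385870}{106161} \approx -3.6348$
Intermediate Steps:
$q{\left(P,z \right)} = 8 + P z$ ($q{\left(P,z \right)} = P z + 8 = 8 + P z$)
$\frac{294890 + q{\left(-361,-252 \right)}}{244506 - 350667} = \frac{294890 + \left(8 - -90972\right)}{244506 - 350667} = \frac{294890 + \left(8 + 90972\right)}{-106161} = \left(294890 + 90980\right) \left(- \frac{1}{106161}\right) = 385870 \left(- \frac{1}{106161}\right) = - \frac{385870}{106161}$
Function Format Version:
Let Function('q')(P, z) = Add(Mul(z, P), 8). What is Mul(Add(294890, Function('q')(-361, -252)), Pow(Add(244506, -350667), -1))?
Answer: Rational(-385870, 106161) ≈ -3.6348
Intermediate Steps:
Function('q')(P, z) = Add(8, Mul(P, z)) (Function('q')(P, z) = Add(Mul(P, z), 8) = Add(8, Mul(P, z)))
Mul(Add(294890, Function('q')(-361, -252)), Pow(Add(244506, -350667), -1)) = Mul(Add(294890, Add(8, Mul(-361, -252))), Pow(Add(244506, -350667), -1)) = Mul(Add(294890, Add(8, 90972)), Pow(-106161, -1)) = Mul(Add(294890, 90980), Rational(-1, 106161)) = Mul(385870, Rational(-1, 106161)) = Rational(-385870, 106161)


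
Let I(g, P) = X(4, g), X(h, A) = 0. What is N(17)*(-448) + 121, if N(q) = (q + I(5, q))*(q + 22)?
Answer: -296903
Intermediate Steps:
I(g, P) = 0
N(q) = q*(22 + q) (N(q) = (q + 0)*(q + 22) = q*(22 + q))
N(17)*(-448) + 121 = (17*(22 + 17))*(-448) + 121 = (17*39)*(-448) + 121 = 663*(-448) + 121 = -297024 + 121 = -296903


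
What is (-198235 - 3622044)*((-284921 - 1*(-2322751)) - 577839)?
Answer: -5577572957489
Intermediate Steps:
(-198235 - 3622044)*((-284921 - 1*(-2322751)) - 577839) = -3820279*((-284921 + 2322751) - 577839) = -3820279*(2037830 - 577839) = -3820279*1459991 = -5577572957489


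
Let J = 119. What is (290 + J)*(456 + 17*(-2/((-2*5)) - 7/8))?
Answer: 7272429/40 ≈ 1.8181e+5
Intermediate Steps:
(290 + J)*(456 + 17*(-2/((-2*5)) - 7/8)) = (290 + 119)*(456 + 17*(-2/((-2*5)) - 7/8)) = 409*(456 + 17*(-2/(-10) - 7*1/8)) = 409*(456 + 17*(-2*(-1/10) - 7/8)) = 409*(456 + 17*(1/5 - 7/8)) = 409*(456 + 17*(-27/40)) = 409*(456 - 459/40) = 409*(17781/40) = 7272429/40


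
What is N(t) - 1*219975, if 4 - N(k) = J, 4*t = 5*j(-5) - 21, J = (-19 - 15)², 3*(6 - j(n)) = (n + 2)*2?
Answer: -221127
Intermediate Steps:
j(n) = 14/3 - 2*n/3 (j(n) = 6 - (n + 2)*2/3 = 6 - (2 + n)*2/3 = 6 - (4 + 2*n)/3 = 6 + (-4/3 - 2*n/3) = 14/3 - 2*n/3)
J = 1156 (J = (-34)² = 1156)
t = 19/4 (t = (5*(14/3 - ⅔*(-5)) - 21)/4 = (5*(14/3 + 10/3) - 21)/4 = (5*8 - 21)/4 = (40 - 21)/4 = (¼)*19 = 19/4 ≈ 4.7500)
N(k) = -1152 (N(k) = 4 - 1*1156 = 4 - 1156 = -1152)
N(t) - 1*219975 = -1152 - 1*219975 = -1152 - 219975 = -221127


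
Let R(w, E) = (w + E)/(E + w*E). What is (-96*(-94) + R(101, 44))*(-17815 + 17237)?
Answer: -688497569/132 ≈ -5.2159e+6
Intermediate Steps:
R(w, E) = (E + w)/(E + E*w)
(-96*(-94) + R(101, 44))*(-17815 + 17237) = (-96*(-94) + (44 + 101)/(44*(1 + 101)))*(-17815 + 17237) = (9024 + (1/44)*145/102)*(-578) = (9024 + (1/44)*(1/102)*145)*(-578) = (9024 + 145/4488)*(-578) = (40499857/4488)*(-578) = -688497569/132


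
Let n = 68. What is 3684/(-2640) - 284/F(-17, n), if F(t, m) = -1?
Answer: 62173/220 ≈ 282.60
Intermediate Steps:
3684/(-2640) - 284/F(-17, n) = 3684/(-2640) - 284/(-1) = 3684*(-1/2640) - 284*(-1) = -307/220 + 284 = 62173/220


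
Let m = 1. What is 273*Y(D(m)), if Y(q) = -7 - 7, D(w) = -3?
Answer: -3822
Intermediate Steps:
Y(q) = -14
273*Y(D(m)) = 273*(-14) = -3822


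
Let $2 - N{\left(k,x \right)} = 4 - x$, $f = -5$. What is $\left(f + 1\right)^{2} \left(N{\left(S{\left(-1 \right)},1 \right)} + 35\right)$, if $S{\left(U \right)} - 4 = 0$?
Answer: $544$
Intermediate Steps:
$S{\left(U \right)} = 4$ ($S{\left(U \right)} = 4 + 0 = 4$)
$N{\left(k,x \right)} = -2 + x$ ($N{\left(k,x \right)} = 2 - \left(4 - x\right) = 2 + \left(-4 + x\right) = -2 + x$)
$\left(f + 1\right)^{2} \left(N{\left(S{\left(-1 \right)},1 \right)} + 35\right) = \left(-5 + 1\right)^{2} \left(\left(-2 + 1\right) + 35\right) = \left(-4\right)^{2} \left(-1 + 35\right) = 16 \cdot 34 = 544$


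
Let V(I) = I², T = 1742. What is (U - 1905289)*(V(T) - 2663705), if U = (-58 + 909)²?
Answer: -438017114592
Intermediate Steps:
U = 724201 (U = 851² = 724201)
(U - 1905289)*(V(T) - 2663705) = (724201 - 1905289)*(1742² - 2663705) = -1181088*(3034564 - 2663705) = -1181088*370859 = -438017114592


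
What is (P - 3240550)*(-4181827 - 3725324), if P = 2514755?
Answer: 5738970660045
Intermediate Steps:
(P - 3240550)*(-4181827 - 3725324) = (2514755 - 3240550)*(-4181827 - 3725324) = -725795*(-7907151) = 5738970660045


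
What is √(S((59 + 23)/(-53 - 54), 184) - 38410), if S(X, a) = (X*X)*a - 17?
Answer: I*√438713507/107 ≈ 195.75*I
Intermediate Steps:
S(X, a) = -17 + a*X² (S(X, a) = X²*a - 17 = a*X² - 17 = -17 + a*X²)
√(S((59 + 23)/(-53 - 54), 184) - 38410) = √((-17 + 184*((59 + 23)/(-53 - 54))²) - 38410) = √((-17 + 184*(82/(-107))²) - 38410) = √((-17 + 184*(82*(-1/107))²) - 38410) = √((-17 + 184*(-82/107)²) - 38410) = √((-17 + 184*(6724/11449)) - 38410) = √((-17 + 1237216/11449) - 38410) = √(1042583/11449 - 38410) = √(-438713507/11449) = I*√438713507/107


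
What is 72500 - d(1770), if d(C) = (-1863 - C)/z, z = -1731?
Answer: 41831289/577 ≈ 72498.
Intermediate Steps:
d(C) = 621/577 + C/1731 (d(C) = (-1863 - C)/(-1731) = (-1863 - C)*(-1/1731) = 621/577 + C/1731)
72500 - d(1770) = 72500 - (621/577 + (1/1731)*1770) = 72500 - (621/577 + 590/577) = 72500 - 1*1211/577 = 72500 - 1211/577 = 41831289/577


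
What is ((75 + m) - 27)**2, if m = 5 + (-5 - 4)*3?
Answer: 676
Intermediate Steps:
m = -22 (m = 5 - 9*3 = 5 - 27 = -22)
((75 + m) - 27)**2 = ((75 - 22) - 27)**2 = (53 - 27)**2 = 26**2 = 676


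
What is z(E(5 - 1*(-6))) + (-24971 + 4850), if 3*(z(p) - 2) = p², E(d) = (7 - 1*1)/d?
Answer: -2434387/121 ≈ -20119.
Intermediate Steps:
E(d) = 6/d (E(d) = (7 - 1)/d = 6/d)
z(p) = 2 + p²/3
z(E(5 - 1*(-6))) + (-24971 + 4850) = (2 + (6/(5 - 1*(-6)))²/3) + (-24971 + 4850) = (2 + (6/(5 + 6))²/3) - 20121 = (2 + (6/11)²/3) - 20121 = (2 + (⅓)*(36/121)) - 20121 = (2 + 12/121) - 20121 = 254/121 - 20121 = -2434387/121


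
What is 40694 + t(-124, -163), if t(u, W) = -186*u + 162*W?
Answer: 37352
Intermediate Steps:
40694 + t(-124, -163) = 40694 + (-186*(-124) + 162*(-163)) = 40694 + (23064 - 26406) = 40694 - 3342 = 37352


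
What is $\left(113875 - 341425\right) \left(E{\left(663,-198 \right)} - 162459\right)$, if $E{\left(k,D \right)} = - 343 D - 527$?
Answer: $21633633600$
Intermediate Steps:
$E{\left(k,D \right)} = -527 - 343 D$
$\left(113875 - 341425\right) \left(E{\left(663,-198 \right)} - 162459\right) = \left(113875 - 341425\right) \left(\left(-527 - -67914\right) - 162459\right) = - 227550 \left(\left(-527 + 67914\right) - 162459\right) = - 227550 \left(67387 - 162459\right) = \left(-227550\right) \left(-95072\right) = 21633633600$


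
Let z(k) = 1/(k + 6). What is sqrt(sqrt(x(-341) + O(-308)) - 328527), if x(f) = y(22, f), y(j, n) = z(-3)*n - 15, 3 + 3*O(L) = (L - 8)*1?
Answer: sqrt(-328527 + I*sqrt(235)) ≈ 0.01 + 573.17*I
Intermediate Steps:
z(k) = 1/(6 + k)
O(L) = -11/3 + L/3 (O(L) = -1 + ((L - 8)*1)/3 = -1 + ((-8 + L)*1)/3 = -1 + (-8 + L)/3 = -1 + (-8/3 + L/3) = -11/3 + L/3)
y(j, n) = -15 + n/3 (y(j, n) = n/(6 - 3) - 15 = n/3 - 15 = -15 + n/3)
x(f) = -15 + f/3
sqrt(sqrt(x(-341) + O(-308)) - 328527) = sqrt(sqrt((-15 + (1/3)*(-341)) + (-11/3 + (1/3)*(-308))) - 328527) = sqrt(sqrt((-15 - 341/3) + (-11/3 - 308/3)) - 328527) = sqrt(sqrt(-386/3 - 319/3) - 328527) = sqrt(sqrt(-235) - 328527) = sqrt(I*sqrt(235) - 328527) = sqrt(-328527 + I*sqrt(235))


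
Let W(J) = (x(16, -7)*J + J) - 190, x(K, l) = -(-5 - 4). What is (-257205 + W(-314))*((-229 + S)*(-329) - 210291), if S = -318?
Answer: 7901505480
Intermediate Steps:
x(K, l) = 9 (x(K, l) = -1*(-9) = 9)
W(J) = -190 + 10*J (W(J) = (9*J + J) - 190 = 10*J - 190 = -190 + 10*J)
(-257205 + W(-314))*((-229 + S)*(-329) - 210291) = (-257205 + (-190 + 10*(-314)))*((-229 - 318)*(-329) - 210291) = (-257205 + (-190 - 3140))*(-547*(-329) - 210291) = (-257205 - 3330)*(179963 - 210291) = -260535*(-30328) = 7901505480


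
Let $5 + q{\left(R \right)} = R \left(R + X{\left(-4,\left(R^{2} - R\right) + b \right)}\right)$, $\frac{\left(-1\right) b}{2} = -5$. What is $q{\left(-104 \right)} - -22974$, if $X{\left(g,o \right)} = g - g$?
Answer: $33785$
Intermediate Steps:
$b = 10$ ($b = \left(-2\right) \left(-5\right) = 10$)
$X{\left(g,o \right)} = 0$
$q{\left(R \right)} = -5 + R^{2}$ ($q{\left(R \right)} = -5 + R \left(R + 0\right) = -5 + R R = -5 + R^{2}$)
$q{\left(-104 \right)} - -22974 = \left(-5 + \left(-104\right)^{2}\right) - -22974 = \left(-5 + 10816\right) + 22974 = 10811 + 22974 = 33785$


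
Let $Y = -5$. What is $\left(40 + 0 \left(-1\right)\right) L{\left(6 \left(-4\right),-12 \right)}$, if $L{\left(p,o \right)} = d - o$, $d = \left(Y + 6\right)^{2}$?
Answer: $520$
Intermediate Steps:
$d = 1$ ($d = \left(-5 + 6\right)^{2} = 1^{2} = 1$)
$L{\left(p,o \right)} = 1 - o$
$\left(40 + 0 \left(-1\right)\right) L{\left(6 \left(-4\right),-12 \right)} = \left(40 + 0 \left(-1\right)\right) \left(1 - -12\right) = \left(40 + 0\right) \left(1 + 12\right) = 40 \cdot 13 = 520$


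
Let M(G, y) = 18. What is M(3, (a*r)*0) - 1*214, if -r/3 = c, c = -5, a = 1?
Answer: -196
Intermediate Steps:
r = 15 (r = -3*(-5) = 15)
M(3, (a*r)*0) - 1*214 = 18 - 1*214 = 18 - 214 = -196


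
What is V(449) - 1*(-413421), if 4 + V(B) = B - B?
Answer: 413417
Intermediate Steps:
V(B) = -4 (V(B) = -4 + (B - B) = -4 + 0 = -4)
V(449) - 1*(-413421) = -4 - 1*(-413421) = -4 + 413421 = 413417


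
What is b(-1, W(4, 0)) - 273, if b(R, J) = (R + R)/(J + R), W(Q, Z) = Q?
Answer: -821/3 ≈ -273.67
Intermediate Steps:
b(R, J) = 2*R/(J + R) (b(R, J) = (2*R)/(J + R) = 2*R/(J + R))
b(-1, W(4, 0)) - 273 = 2*(-1)/(4 - 1) - 273 = 2*(-1)/3 - 273 = 2*(-1)*(1/3) - 273 = -2/3 - 273 = -821/3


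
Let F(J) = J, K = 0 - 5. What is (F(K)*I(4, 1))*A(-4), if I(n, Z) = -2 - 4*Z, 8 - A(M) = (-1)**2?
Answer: 210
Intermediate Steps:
A(M) = 7 (A(M) = 8 - 1*(-1)**2 = 8 - 1*1 = 8 - 1 = 7)
K = -5
(F(K)*I(4, 1))*A(-4) = -5*(-2 - 4*1)*7 = -5*(-2 - 4)*7 = -5*(-6)*7 = 30*7 = 210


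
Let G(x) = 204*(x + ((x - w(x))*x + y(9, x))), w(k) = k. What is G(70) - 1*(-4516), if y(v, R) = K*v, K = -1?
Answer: 16960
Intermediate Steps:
y(v, R) = -v
G(x) = -1836 + 204*x (G(x) = 204*(x + ((x - x)*x - 1*9)) = 204*(x + (0*x - 9)) = 204*(x + (0 - 9)) = 204*(x - 9) = 204*(-9 + x) = -1836 + 204*x)
G(70) - 1*(-4516) = (-1836 + 204*70) - 1*(-4516) = (-1836 + 14280) + 4516 = 12444 + 4516 = 16960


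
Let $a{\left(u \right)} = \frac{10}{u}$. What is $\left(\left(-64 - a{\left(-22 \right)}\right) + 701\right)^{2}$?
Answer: $\frac{49168144}{121} \approx 4.0635 \cdot 10^{5}$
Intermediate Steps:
$\left(\left(-64 - a{\left(-22 \right)}\right) + 701\right)^{2} = \left(\left(-64 - \frac{10}{-22}\right) + 701\right)^{2} = \left(\left(-64 - 10 \left(- \frac{1}{22}\right)\right) + 701\right)^{2} = \left(\left(-64 - - \frac{5}{11}\right) + 701\right)^{2} = \left(\left(-64 + \frac{5}{11}\right) + 701\right)^{2} = \left(- \frac{699}{11} + 701\right)^{2} = \left(\frac{7012}{11}\right)^{2} = \frac{49168144}{121}$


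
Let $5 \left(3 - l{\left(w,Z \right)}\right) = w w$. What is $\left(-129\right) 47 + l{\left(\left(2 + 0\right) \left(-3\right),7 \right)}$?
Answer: $- \frac{30336}{5} \approx -6067.2$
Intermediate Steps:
$l{\left(w,Z \right)} = 3 - \frac{w^{2}}{5}$ ($l{\left(w,Z \right)} = 3 - \frac{w w}{5} = 3 - \frac{w^{2}}{5}$)
$\left(-129\right) 47 + l{\left(\left(2 + 0\right) \left(-3\right),7 \right)} = \left(-129\right) 47 + \left(3 - \frac{\left(\left(2 + 0\right) \left(-3\right)\right)^{2}}{5}\right) = -6063 + \left(3 - \frac{\left(2 \left(-3\right)\right)^{2}}{5}\right) = -6063 + \left(3 - \frac{\left(-6\right)^{2}}{5}\right) = -6063 + \left(3 - \frac{36}{5}\right) = -6063 - \frac{21}{5} = - \frac{30336}{5}$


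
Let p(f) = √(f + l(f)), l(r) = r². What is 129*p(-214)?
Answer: 129*√45582 ≈ 27541.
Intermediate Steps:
p(f) = √(f + f²)
129*p(-214) = 129*√(-214*(1 - 214)) = 129*√(-214*(-213)) = 129*√45582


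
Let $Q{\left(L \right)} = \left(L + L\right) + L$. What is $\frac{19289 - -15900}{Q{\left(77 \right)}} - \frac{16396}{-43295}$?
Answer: $\frac{19835003}{129885} \approx 152.71$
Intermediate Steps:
$Q{\left(L \right)} = 3 L$ ($Q{\left(L \right)} = 2 L + L = 3 L$)
$\frac{19289 - -15900}{Q{\left(77 \right)}} - \frac{16396}{-43295} = \frac{19289 - -15900}{3 \cdot 77} - \frac{16396}{-43295} = \frac{19289 + 15900}{231} - - \frac{16396}{43295} = 35189 \cdot \frac{1}{231} + \frac{16396}{43295} = \frac{457}{3} + \frac{16396}{43295} = \frac{19835003}{129885}$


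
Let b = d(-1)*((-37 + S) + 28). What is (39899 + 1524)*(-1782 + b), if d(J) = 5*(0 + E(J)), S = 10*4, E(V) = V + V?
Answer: -86656916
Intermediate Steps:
E(V) = 2*V
S = 40
d(J) = 10*J (d(J) = 5*(0 + 2*J) = 5*(2*J) = 10*J)
b = -310 (b = (10*(-1))*((-37 + 40) + 28) = -10*(3 + 28) = -10*31 = -310)
(39899 + 1524)*(-1782 + b) = (39899 + 1524)*(-1782 - 310) = 41423*(-2092) = -86656916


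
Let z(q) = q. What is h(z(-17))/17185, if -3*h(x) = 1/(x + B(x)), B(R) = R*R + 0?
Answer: -1/14022960 ≈ -7.1312e-8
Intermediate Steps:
B(R) = R**2 (B(R) = R**2 + 0 = R**2)
h(x) = -1/(3*(x + x**2))
h(z(-17))/17185 = -1/3/(-17*(1 - 17))/17185 = -1/3*(-1/17)/(-16)*(1/17185) = -1/3*(-1/17)*(-1/16)*(1/17185) = -1/816*1/17185 = -1/14022960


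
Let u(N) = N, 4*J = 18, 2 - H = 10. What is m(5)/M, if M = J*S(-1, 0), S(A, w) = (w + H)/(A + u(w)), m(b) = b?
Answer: 5/36 ≈ 0.13889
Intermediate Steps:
H = -8 (H = 2 - 1*10 = 2 - 10 = -8)
J = 9/2 (J = (¼)*18 = 9/2 ≈ 4.5000)
S(A, w) = (-8 + w)/(A + w) (S(A, w) = (w - 8)/(A + w) = (-8 + w)/(A + w))
M = 36 (M = 9*((-8 + 0)/(-1 + 0))/2 = 9*(-8/(-1))/2 = 9*(-1*(-8))/2 = (9/2)*8 = 36)
m(5)/M = 5/36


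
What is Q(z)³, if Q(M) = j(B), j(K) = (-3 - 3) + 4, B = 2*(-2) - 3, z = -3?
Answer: -8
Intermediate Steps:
B = -7 (B = -4 - 3 = -7)
j(K) = -2 (j(K) = -6 + 4 = -2)
Q(M) = -2
Q(z)³ = (-2)³ = -8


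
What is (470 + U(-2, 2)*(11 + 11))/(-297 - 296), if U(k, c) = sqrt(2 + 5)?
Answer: -470/593 - 22*sqrt(7)/593 ≈ -0.89074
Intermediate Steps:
U(k, c) = sqrt(7)
(470 + U(-2, 2)*(11 + 11))/(-297 - 296) = (470 + sqrt(7)*(11 + 11))/(-297 - 296) = (470 + sqrt(7)*22)/(-593) = (470 + 22*sqrt(7))*(-1/593) = -470/593 - 22*sqrt(7)/593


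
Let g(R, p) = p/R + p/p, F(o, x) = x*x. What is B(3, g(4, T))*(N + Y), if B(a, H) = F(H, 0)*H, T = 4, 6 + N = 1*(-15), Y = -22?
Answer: 0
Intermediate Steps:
N = -21 (N = -6 + 1*(-15) = -6 - 15 = -21)
F(o, x) = x**2
g(R, p) = 1 + p/R (g(R, p) = p/R + 1 = 1 + p/R)
B(a, H) = 0 (B(a, H) = 0**2*H = 0*H = 0)
B(3, g(4, T))*(N + Y) = 0*(-21 - 22) = 0*(-43) = 0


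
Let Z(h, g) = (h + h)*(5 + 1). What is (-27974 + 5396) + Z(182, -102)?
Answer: -20394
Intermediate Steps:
Z(h, g) = 12*h (Z(h, g) = (2*h)*6 = 12*h)
(-27974 + 5396) + Z(182, -102) = (-27974 + 5396) + 12*182 = -22578 + 2184 = -20394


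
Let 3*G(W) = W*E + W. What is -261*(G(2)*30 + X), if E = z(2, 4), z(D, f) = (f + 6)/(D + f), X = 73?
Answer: -32973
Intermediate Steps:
z(D, f) = (6 + f)/(D + f)
E = 5/3 (E = (6 + 4)/(2 + 4) = 10/6 = (1/6)*10 = 5/3 ≈ 1.6667)
G(W) = 8*W/9 (G(W) = (W*(5/3) + W)/3 = (5*W/3 + W)/3 = (8*W/3)/3 = 8*W/9)
-261*(G(2)*30 + X) = -261*(((8/9)*2)*30 + 73) = -261*((16/9)*30 + 73) = -261*(160/3 + 73) = -261*379/3 = -32973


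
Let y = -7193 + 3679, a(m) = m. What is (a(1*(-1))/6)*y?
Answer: 1757/3 ≈ 585.67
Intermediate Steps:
y = -3514
(a(1*(-1))/6)*y = ((1*(-1))/6)*(-3514) = -1*⅙*(-3514) = -⅙*(-3514) = 1757/3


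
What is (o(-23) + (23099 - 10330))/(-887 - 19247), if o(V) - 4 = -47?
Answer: -6363/10067 ≈ -0.63206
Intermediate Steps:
o(V) = -43 (o(V) = 4 - 47 = -43)
(o(-23) + (23099 - 10330))/(-887 - 19247) = (-43 + (23099 - 10330))/(-887 - 19247) = (-43 + 12769)/(-20134) = 12726*(-1/20134) = -6363/10067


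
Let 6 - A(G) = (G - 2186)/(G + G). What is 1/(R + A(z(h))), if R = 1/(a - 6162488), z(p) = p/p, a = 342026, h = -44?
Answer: 2910231/3196888753 ≈ 0.00091033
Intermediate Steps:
z(p) = 1
R = -1/5820462 (R = 1/(342026 - 6162488) = 1/(-5820462) = -1/5820462 ≈ -1.7181e-7)
A(G) = 6 - (-2186 + G)/(2*G) (A(G) = 6 - (G - 2186)/(G + G) = 6 - (-2186 + G)/(2*G))
1/(R + A(z(h))) = 1/(-1/5820462 + (11/2 + 1093/1)) = 1/(-1/5820462 + (11/2 + 1093*1)) = 1/(-1/5820462 + (11/2 + 1093)) = 1/(-1/5820462 + 2197/2) = 1/(3196888753/2910231) = 2910231/3196888753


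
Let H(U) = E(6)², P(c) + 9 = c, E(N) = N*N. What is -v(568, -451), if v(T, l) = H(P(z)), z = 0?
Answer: -1296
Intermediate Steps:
E(N) = N²
P(c) = -9 + c
H(U) = 1296 (H(U) = (6²)² = 36² = 1296)
v(T, l) = 1296
-v(568, -451) = -1*1296 = -1296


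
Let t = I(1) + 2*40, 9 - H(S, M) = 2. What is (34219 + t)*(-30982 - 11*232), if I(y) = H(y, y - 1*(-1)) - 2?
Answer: -1150350336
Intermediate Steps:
H(S, M) = 7 (H(S, M) = 9 - 1*2 = 9 - 2 = 7)
I(y) = 5 (I(y) = 7 - 2 = 5)
t = 85 (t = 5 + 2*40 = 5 + 80 = 85)
(34219 + t)*(-30982 - 11*232) = (34219 + 85)*(-30982 - 11*232) = 34304*(-30982 - 2552) = 34304*(-33534) = -1150350336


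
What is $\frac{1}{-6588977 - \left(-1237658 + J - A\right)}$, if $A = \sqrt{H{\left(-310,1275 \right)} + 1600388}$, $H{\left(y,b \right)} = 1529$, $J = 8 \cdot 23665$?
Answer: $- \frac{5540639}{30698678926404} - \frac{\sqrt{1601917}}{30698678926404} \approx -1.8053 \cdot 10^{-7}$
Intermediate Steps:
$J = 189320$
$A = \sqrt{1601917}$ ($A = \sqrt{1529 + 1600388} = \sqrt{1601917} \approx 1265.7$)
$\frac{1}{-6588977 - \left(-1237658 + J - A\right)} = \frac{1}{-6588977 + \left(\sqrt{1601917} + \left(1237658 - 189320\right)\right)} = \frac{1}{-6588977 + \left(\sqrt{1601917} + 1048338\right)} = \frac{1}{-6588977 + \left(1048338 + \sqrt{1601917}\right)} = \frac{1}{-5540639 + \sqrt{1601917}}$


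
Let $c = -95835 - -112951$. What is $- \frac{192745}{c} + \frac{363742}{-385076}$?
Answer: $- \frac{20111820423}{1647740204} \approx -12.206$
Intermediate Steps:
$c = 17116$ ($c = -95835 + 112951 = 17116$)
$- \frac{192745}{c} + \frac{363742}{-385076} = - \frac{192745}{17116} + \frac{363742}{-385076} = \left(-192745\right) \frac{1}{17116} + 363742 \left(- \frac{1}{385076}\right) = - \frac{192745}{17116} - \frac{181871}{192538} = - \frac{20111820423}{1647740204}$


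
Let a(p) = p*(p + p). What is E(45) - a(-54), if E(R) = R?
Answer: -5787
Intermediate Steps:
a(p) = 2*p**2 (a(p) = p*(2*p) = 2*p**2)
E(45) - a(-54) = 45 - 2*(-54)**2 = 45 - 2*2916 = 45 - 1*5832 = 45 - 5832 = -5787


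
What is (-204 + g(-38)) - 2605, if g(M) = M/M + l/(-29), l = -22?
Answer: -81410/29 ≈ -2807.2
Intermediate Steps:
g(M) = 51/29 (g(M) = M/M - 22/(-29) = 1 - 22*(-1/29) = 1 + 22/29 = 51/29)
(-204 + g(-38)) - 2605 = (-204 + 51/29) - 2605 = -5865/29 - 2605 = -81410/29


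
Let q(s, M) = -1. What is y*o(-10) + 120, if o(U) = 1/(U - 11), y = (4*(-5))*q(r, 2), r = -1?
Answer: 2500/21 ≈ 119.05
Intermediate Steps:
y = 20 (y = (4*(-5))*(-1) = -20*(-1) = 20)
o(U) = 1/(-11 + U)
y*o(-10) + 120 = 20/(-11 - 10) + 120 = 20/(-21) + 120 = 20*(-1/21) + 120 = -20/21 + 120 = 2500/21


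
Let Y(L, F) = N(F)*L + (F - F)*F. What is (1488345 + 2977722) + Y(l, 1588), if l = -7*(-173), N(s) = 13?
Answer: 4481810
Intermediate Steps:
l = 1211
Y(L, F) = 13*L (Y(L, F) = 13*L + (F - F)*F = 13*L + 0*F = 13*L + 0 = 13*L)
(1488345 + 2977722) + Y(l, 1588) = (1488345 + 2977722) + 13*1211 = 4466067 + 15743 = 4481810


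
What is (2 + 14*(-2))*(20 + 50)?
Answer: -1820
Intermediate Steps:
(2 + 14*(-2))*(20 + 50) = (2 - 28)*70 = -26*70 = -1820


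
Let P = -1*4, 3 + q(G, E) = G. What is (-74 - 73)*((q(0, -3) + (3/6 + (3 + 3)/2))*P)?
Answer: 294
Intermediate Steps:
q(G, E) = -3 + G
P = -4
(-74 - 73)*((q(0, -3) + (3/6 + (3 + 3)/2))*P) = (-74 - 73)*(((-3 + 0) + (3/6 + (3 + 3)/2))*(-4)) = -147*(-3 + (3*(⅙) + 6*(½)))*(-4) = -147*(-3 + (½ + 3))*(-4) = -147*(-3 + 7/2)*(-4) = -147*(-4)/2 = -147*(-2) = 294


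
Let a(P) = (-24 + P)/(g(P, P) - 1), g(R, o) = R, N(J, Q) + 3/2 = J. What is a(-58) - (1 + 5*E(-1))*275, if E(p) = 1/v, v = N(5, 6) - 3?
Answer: -178393/59 ≈ -3023.6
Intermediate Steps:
N(J, Q) = -3/2 + J
v = ½ (v = (-3/2 + 5) - 3 = 7/2 - 3 = ½ ≈ 0.50000)
E(p) = 2 (E(p) = 1/(½) = 2)
a(P) = (-24 + P)/(-1 + P) (a(P) = (-24 + P)/(P - 1) = (-24 + P)/(-1 + P))
a(-58) - (1 + 5*E(-1))*275 = (-24 - 58)/(-1 - 58) - (1 + 5*2)*275 = -82/(-59) - (1 + 10)*275 = -1/59*(-82) - 11*275 = 82/59 - 1*3025 = 82/59 - 3025 = -178393/59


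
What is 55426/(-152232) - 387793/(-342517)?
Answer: 2860725481/3724431996 ≈ 0.76810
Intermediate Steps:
55426/(-152232) - 387793/(-342517) = 55426*(-1/152232) - 387793*(-1/342517) = -27713/76116 + 55399/48931 = 2860725481/3724431996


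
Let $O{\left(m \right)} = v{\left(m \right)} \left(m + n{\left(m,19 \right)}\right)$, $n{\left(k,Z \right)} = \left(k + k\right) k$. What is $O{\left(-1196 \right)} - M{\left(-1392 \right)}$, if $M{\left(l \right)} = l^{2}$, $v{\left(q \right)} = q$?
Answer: $-3422062320$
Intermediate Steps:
$n{\left(k,Z \right)} = 2 k^{2}$ ($n{\left(k,Z \right)} = 2 k k = 2 k^{2}$)
$O{\left(m \right)} = m \left(m + 2 m^{2}\right)$
$O{\left(-1196 \right)} - M{\left(-1392 \right)} = \left(-1196\right)^{2} \left(1 + 2 \left(-1196\right)\right) - \left(-1392\right)^{2} = 1430416 \left(1 - 2392\right) - 1937664 = 1430416 \left(-2391\right) - 1937664 = -3420124656 - 1937664 = -3422062320$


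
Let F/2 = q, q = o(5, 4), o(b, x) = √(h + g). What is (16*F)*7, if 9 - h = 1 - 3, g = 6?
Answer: 224*√17 ≈ 923.58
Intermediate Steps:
h = 11 (h = 9 - (1 - 3) = 9 - 1*(-2) = 9 + 2 = 11)
o(b, x) = √17 (o(b, x) = √(11 + 6) = √17)
q = √17 ≈ 4.1231
F = 2*√17 ≈ 8.2462
(16*F)*7 = (16*(2*√17))*7 = (32*√17)*7 = 224*√17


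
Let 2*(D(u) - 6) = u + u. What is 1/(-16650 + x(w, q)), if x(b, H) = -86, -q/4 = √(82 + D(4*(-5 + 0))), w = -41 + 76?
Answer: -1/16736 ≈ -5.9751e-5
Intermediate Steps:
w = 35
D(u) = 6 + u (D(u) = 6 + (u + u)/2 = 6 + (2*u)/2 = 6 + u)
q = -8*√17 (q = -4*√(82 + (6 + 4*(-5 + 0))) = -4*√(82 + (6 + 4*(-5))) = -4*√(82 + (6 - 20)) = -4*√(82 - 14) = -8*√17 ≈ -32.985)
1/(-16650 + x(w, q)) = 1/(-16650 - 86) = 1/(-16736) = -1/16736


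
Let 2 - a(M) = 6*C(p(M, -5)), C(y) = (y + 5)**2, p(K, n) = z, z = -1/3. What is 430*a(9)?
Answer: -165980/3 ≈ -55327.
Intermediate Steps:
z = -1/3 (z = -1*1/3 = -1/3 ≈ -0.33333)
p(K, n) = -1/3
C(y) = (5 + y)**2
a(M) = -386/3 (a(M) = 2 - 6*(5 - 1/3)**2 = 2 - 6*(14/3)**2 = 2 - 6*196/9 = 2 - 1*392/3 = 2 - 392/3 = -386/3)
430*a(9) = 430*(-386/3) = -165980/3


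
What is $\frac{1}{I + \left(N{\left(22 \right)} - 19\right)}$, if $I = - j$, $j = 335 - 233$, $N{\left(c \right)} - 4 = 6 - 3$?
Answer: $- \frac{1}{114} \approx -0.0087719$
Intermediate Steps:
$N{\left(c \right)} = 7$ ($N{\left(c \right)} = 4 + \left(6 - 3\right) = 4 + 3 = 7$)
$j = 102$ ($j = 335 - 233 = 102$)
$I = -102$ ($I = \left(-1\right) 102 = -102$)
$\frac{1}{I + \left(N{\left(22 \right)} - 19\right)} = \frac{1}{-102 + \left(7 - 19\right)} = \frac{1}{-102 - 12} = \frac{1}{-114} = - \frac{1}{114}$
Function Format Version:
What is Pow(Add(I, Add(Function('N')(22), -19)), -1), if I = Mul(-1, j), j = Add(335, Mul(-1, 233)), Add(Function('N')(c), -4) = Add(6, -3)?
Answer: Rational(-1, 114) ≈ -0.0087719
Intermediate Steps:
Function('N')(c) = 7 (Function('N')(c) = Add(4, Add(6, -3)) = Add(4, 3) = 7)
j = 102 (j = Add(335, -233) = 102)
I = -102 (I = Mul(-1, 102) = -102)
Pow(Add(I, Add(Function('N')(22), -19)), -1) = Pow(Add(-102, Add(7, -19)), -1) = Pow(Add(-102, -12), -1) = Pow(-114, -1) = Rational(-1, 114)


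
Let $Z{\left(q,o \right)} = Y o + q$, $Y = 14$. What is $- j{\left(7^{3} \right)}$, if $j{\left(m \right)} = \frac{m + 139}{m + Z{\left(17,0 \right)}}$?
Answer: $- \frac{241}{180} \approx -1.3389$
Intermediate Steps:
$Z{\left(q,o \right)} = q + 14 o$ ($Z{\left(q,o \right)} = 14 o + q = q + 14 o$)
$j{\left(m \right)} = \frac{139 + m}{17 + m}$ ($j{\left(m \right)} = \frac{m + 139}{m + \left(17 + 14 \cdot 0\right)} = \frac{139 + m}{m + \left(17 + 0\right)} = \frac{139 + m}{m + 17} = \frac{139 + m}{17 + m}$)
$- j{\left(7^{3} \right)} = - \frac{139 + 7^{3}}{17 + 7^{3}} = - \frac{139 + 343}{17 + 343} = - \frac{482}{360} = \left(-1\right) \frac{241}{180} = - \frac{241}{180}$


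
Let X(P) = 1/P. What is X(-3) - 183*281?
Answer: -154270/3 ≈ -51423.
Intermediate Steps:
X(P) = 1/P
X(-3) - 183*281 = 1/(-3) - 183*281 = -1/3 - 51423 = -154270/3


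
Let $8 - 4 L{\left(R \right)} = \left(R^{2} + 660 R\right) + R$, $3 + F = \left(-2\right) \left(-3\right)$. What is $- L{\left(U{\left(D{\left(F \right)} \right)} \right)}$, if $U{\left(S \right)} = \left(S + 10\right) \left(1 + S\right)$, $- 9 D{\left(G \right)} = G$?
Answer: $\frac{173879}{162} \approx 1073.3$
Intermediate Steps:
$F = 3$ ($F = -3 - -6 = -3 + 6 = 3$)
$D{\left(G \right)} = - \frac{G}{9}$
$U{\left(S \right)} = \left(1 + S\right) \left(10 + S\right)$ ($U{\left(S \right)} = \left(10 + S\right) \left(1 + S\right) = \left(1 + S\right) \left(10 + S\right)$)
$L{\left(R \right)} = 2 - \frac{661 R}{4} - \frac{R^{2}}{4}$ ($L{\left(R \right)} = 2 - \frac{\left(R^{2} + 660 R\right) + R}{4} = 2 - \frac{R^{2} + 661 R}{4} = 2 - \left(\frac{R^{2}}{4} + \frac{661 R}{4}\right) = 2 - \frac{661 R}{4} - \frac{R^{2}}{4}$)
$- L{\left(U{\left(D{\left(F \right)} \right)} \right)} = - (2 - \frac{661 \left(10 + \left(\left(- \frac{1}{9}\right) 3\right)^{2} + 11 \left(\left(- \frac{1}{9}\right) 3\right)\right)}{4} - \frac{\left(10 + \left(\left(- \frac{1}{9}\right) 3\right)^{2} + 11 \left(\left(- \frac{1}{9}\right) 3\right)\right)^{2}}{4}) = - (2 - \frac{661 \left(10 + \left(- \frac{1}{3}\right)^{2} + 11 \left(- \frac{1}{3}\right)\right)}{4} - \frac{\left(10 + \left(- \frac{1}{3}\right)^{2} + 11 \left(- \frac{1}{3}\right)\right)^{2}}{4}) = - (2 - \frac{661 \left(10 + \frac{1}{9} - \frac{11}{3}\right)}{4} - \frac{\left(10 + \frac{1}{9} - \frac{11}{3}\right)^{2}}{4}) = - (2 - \frac{19169}{18} - \frac{\left(\frac{58}{9}\right)^{2}}{4}) = - (2 - \frac{19169}{18} - \frac{841}{81}) = \left(-1\right) \left(- \frac{173879}{162}\right) = \frac{173879}{162}$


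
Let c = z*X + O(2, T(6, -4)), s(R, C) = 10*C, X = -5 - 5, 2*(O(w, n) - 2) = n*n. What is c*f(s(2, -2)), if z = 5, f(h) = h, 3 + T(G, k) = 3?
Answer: 960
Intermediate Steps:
T(G, k) = 0 (T(G, k) = -3 + 3 = 0)
O(w, n) = 2 + n**2/2 (O(w, n) = 2 + (n*n)/2 = 2 + n**2/2)
X = -10
c = -48 (c = 5*(-10) + (2 + (1/2)*0**2) = -50 + (2 + (1/2)*0) = -50 + (2 + 0) = -50 + 2 = -48)
c*f(s(2, -2)) = -480*(-2) = -48*(-20) = 960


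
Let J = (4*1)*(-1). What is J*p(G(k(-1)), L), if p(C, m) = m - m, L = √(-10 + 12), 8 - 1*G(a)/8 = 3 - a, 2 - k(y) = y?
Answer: 0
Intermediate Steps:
k(y) = 2 - y
G(a) = 40 + 8*a (G(a) = 64 - 8*(3 - a) = 64 + (-24 + 8*a) = 40 + 8*a)
L = √2 ≈ 1.4142
J = -4 (J = 4*(-1) = -4)
p(C, m) = 0
J*p(G(k(-1)), L) = -4*0 = 0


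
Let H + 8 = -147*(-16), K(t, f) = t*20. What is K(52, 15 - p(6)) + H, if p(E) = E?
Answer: 3384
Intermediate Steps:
K(t, f) = 20*t
H = 2344 (H = -8 - 147*(-16) = -8 + 2352 = 2344)
K(52, 15 - p(6)) + H = 20*52 + 2344 = 1040 + 2344 = 3384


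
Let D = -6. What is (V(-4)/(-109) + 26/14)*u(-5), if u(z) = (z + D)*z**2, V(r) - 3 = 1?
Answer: -381975/763 ≈ -500.62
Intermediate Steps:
V(r) = 4 (V(r) = 3 + 1 = 4)
u(z) = z**2*(-6 + z) (u(z) = (z - 6)*z**2 = (-6 + z)*z**2 = z**2*(-6 + z))
(V(-4)/(-109) + 26/14)*u(-5) = (4/(-109) + 26/14)*((-5)**2*(-6 - 5)) = (4*(-1/109) + 26*(1/14))*(25*(-11)) = (-4/109 + 13/7)*(-275) = (1389/763)*(-275) = -381975/763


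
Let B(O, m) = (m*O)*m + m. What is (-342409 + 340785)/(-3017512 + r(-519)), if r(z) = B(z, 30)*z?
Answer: -812/119695909 ≈ -6.7839e-6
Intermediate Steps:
B(O, m) = m + O*m² (B(O, m) = (O*m)*m + m = O*m² + m = m + O*m²)
r(z) = z*(30 + 900*z) (r(z) = (30*(1 + z*30))*z = (30*(1 + 30*z))*z = (30 + 900*z)*z = z*(30 + 900*z))
(-342409 + 340785)/(-3017512 + r(-519)) = (-342409 + 340785)/(-3017512 + 30*(-519)*(1 + 30*(-519))) = -1624/(-3017512 + 30*(-519)*(1 - 15570)) = -1624/(-3017512 + 30*(-519)*(-15569)) = -1624/(-3017512 + 242409330) = -1624/239391818 = -1624*1/239391818 = -812/119695909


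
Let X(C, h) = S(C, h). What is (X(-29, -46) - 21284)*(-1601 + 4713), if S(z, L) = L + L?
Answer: -66522112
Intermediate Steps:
S(z, L) = 2*L
X(C, h) = 2*h
(X(-29, -46) - 21284)*(-1601 + 4713) = (2*(-46) - 21284)*(-1601 + 4713) = (-92 - 21284)*3112 = -21376*3112 = -66522112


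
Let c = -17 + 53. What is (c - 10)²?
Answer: 676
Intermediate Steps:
c = 36
(c - 10)² = (36 - 10)² = 26² = 676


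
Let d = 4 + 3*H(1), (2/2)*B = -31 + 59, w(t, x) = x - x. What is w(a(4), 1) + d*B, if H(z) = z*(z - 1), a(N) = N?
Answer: 112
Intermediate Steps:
w(t, x) = 0
H(z) = z*(-1 + z)
B = 28 (B = -31 + 59 = 28)
d = 4 (d = 4 + 3*(1*(-1 + 1)) = 4 + 3*(1*0) = 4 + 3*0 = 4 + 0 = 4)
w(a(4), 1) + d*B = 0 + 4*28 = 0 + 112 = 112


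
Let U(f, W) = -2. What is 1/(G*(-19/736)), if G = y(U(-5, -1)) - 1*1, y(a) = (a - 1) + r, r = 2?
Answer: 368/19 ≈ 19.368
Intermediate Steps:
y(a) = 1 + a (y(a) = (a - 1) + 2 = (-1 + a) + 2 = 1 + a)
G = -2 (G = (1 - 2) - 1*1 = -1 - 1 = -2)
1/(G*(-19/736)) = 1/(-(-38)/736) = 1/(-2*(-19/736)) = 1/(19/368) = 368/19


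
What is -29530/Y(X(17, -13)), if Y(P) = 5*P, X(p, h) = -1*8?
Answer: 2953/4 ≈ 738.25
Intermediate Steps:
X(p, h) = -8
-29530/Y(X(17, -13)) = -29530/(5*(-8)) = -29530/(-40) = -29530*(-1/40) = 2953/4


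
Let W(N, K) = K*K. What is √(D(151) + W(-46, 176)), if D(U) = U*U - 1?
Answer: 4*√3361 ≈ 231.90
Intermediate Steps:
W(N, K) = K²
D(U) = -1 + U² (D(U) = U² - 1 = -1 + U²)
√(D(151) + W(-46, 176)) = √((-1 + 151²) + 176²) = √((-1 + 22801) + 30976) = √(22800 + 30976) = √53776 = 4*√3361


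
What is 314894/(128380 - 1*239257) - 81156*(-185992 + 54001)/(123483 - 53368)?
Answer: 1187676999386882/7774140855 ≈ 1.5277e+5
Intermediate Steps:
314894/(128380 - 1*239257) - 81156*(-185992 + 54001)/(123483 - 53368) = 314894/(128380 - 239257) - 81156/(70115/(-131991)) = 314894/(-110877) - 81156/(70115*(-1/131991)) = 314894*(-1/110877) - 81156/(-70115/131991) = -314894/110877 - 81156*(-131991/70115) = -314894/110877 + 10711861596/70115 = 1187676999386882/7774140855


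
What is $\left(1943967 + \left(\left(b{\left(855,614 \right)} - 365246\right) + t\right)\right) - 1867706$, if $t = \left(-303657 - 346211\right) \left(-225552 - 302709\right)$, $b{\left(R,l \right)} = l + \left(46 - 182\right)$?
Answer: $343299631041$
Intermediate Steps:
$b{\left(R,l \right)} = -136 + l$ ($b{\left(R,l \right)} = l + \left(46 - 182\right) = l - 136 = -136 + l$)
$t = 343299919548$ ($t = \left(-649868\right) \left(-528261\right) = 343299919548$)
$\left(1943967 + \left(\left(b{\left(855,614 \right)} - 365246\right) + t\right)\right) - 1867706 = \left(1943967 + \left(\left(\left(-136 + 614\right) - 365246\right) + 343299919548\right)\right) - 1867706 = \left(1943967 + \left(\left(478 - 365246\right) + 343299919548\right)\right) - 1867706 = \left(1943967 + \left(-364768 + 343299919548\right)\right) - 1867706 = \left(1943967 + 343299554780\right) - 1867706 = 343301498747 - 1867706 = 343299631041$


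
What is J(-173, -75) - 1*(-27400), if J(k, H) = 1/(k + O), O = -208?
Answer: 10439399/381 ≈ 27400.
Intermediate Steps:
J(k, H) = 1/(-208 + k) (J(k, H) = 1/(k - 208) = 1/(-208 + k))
J(-173, -75) - 1*(-27400) = 1/(-208 - 173) - 1*(-27400) = 1/(-381) + 27400 = -1/381 + 27400 = 10439399/381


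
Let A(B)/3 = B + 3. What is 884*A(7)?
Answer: 26520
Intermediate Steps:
A(B) = 9 + 3*B (A(B) = 3*(B + 3) = 3*(3 + B) = 9 + 3*B)
884*A(7) = 884*(9 + 3*7) = 884*(9 + 21) = 884*30 = 26520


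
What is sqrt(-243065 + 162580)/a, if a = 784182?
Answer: I*sqrt(80485)/784182 ≈ 0.00036178*I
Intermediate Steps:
sqrt(-243065 + 162580)/a = sqrt(-243065 + 162580)/784182 = sqrt(-80485)*(1/784182) = (I*sqrt(80485))*(1/784182) = I*sqrt(80485)/784182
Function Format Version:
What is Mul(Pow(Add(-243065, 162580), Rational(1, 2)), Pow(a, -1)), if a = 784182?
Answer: Mul(Rational(1, 784182), I, Pow(80485, Rational(1, 2))) ≈ Mul(0.00036178, I)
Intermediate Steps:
Mul(Pow(Add(-243065, 162580), Rational(1, 2)), Pow(a, -1)) = Mul(Pow(Add(-243065, 162580), Rational(1, 2)), Pow(784182, -1)) = Mul(Pow(-80485, Rational(1, 2)), Rational(1, 784182)) = Mul(Mul(I, Pow(80485, Rational(1, 2))), Rational(1, 784182)) = Mul(Rational(1, 784182), I, Pow(80485, Rational(1, 2)))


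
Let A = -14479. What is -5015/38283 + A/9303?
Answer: -9538954/5653123 ≈ -1.6874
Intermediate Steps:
-5015/38283 + A/9303 = -5015/38283 - 14479/9303 = -9538954/5653123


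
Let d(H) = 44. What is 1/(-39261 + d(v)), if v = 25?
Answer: -1/39217 ≈ -2.5499e-5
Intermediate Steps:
1/(-39261 + d(v)) = 1/(-39261 + 44) = 1/(-39217) = -1/39217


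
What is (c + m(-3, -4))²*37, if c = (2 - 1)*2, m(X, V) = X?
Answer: 37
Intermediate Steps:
c = 2 (c = 1*2 = 2)
(c + m(-3, -4))²*37 = (2 - 3)²*37 = (-1)²*37 = 1*37 = 37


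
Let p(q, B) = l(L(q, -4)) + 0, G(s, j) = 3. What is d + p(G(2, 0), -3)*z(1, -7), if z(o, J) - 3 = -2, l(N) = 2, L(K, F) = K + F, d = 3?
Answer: 5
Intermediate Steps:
L(K, F) = F + K
z(o, J) = 1 (z(o, J) = 3 - 2 = 1)
p(q, B) = 2 (p(q, B) = 2 + 0 = 2)
d + p(G(2, 0), -3)*z(1, -7) = 3 + 2*1 = 3 + 2 = 5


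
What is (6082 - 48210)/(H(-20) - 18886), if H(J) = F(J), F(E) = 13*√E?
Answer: 99453676/44585547 + 136916*I*√5/44585547 ≈ 2.2306 + 0.0068667*I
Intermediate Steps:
H(J) = 13*√J
(6082 - 48210)/(H(-20) - 18886) = (6082 - 48210)/(13*√(-20) - 18886) = -42128/(13*(2*I*√5) - 18886) = -42128/(26*I*√5 - 18886) = -42128/(-18886 + 26*I*√5)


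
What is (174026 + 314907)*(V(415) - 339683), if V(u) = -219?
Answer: -166189304566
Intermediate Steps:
(174026 + 314907)*(V(415) - 339683) = (174026 + 314907)*(-219 - 339683) = 488933*(-339902) = -166189304566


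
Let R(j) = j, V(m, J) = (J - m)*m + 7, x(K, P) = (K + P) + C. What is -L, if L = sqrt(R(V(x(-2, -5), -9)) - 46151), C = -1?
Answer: -2*I*sqrt(11534) ≈ -214.79*I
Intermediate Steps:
x(K, P) = -1 + K + P (x(K, P) = (K + P) - 1 = -1 + K + P)
V(m, J) = 7 + m*(J - m) (V(m, J) = m*(J - m) + 7 = 7 + m*(J - m))
L = 2*I*sqrt(11534) (L = sqrt((7 - (-1 - 2 - 5)**2 - 9*(-1 - 2 - 5)) - 46151) = sqrt((7 - 1*(-8)**2 - 9*(-8)) - 46151) = sqrt((7 - 1*64 + 72) - 46151) = sqrt((7 - 64 + 72) - 46151) = sqrt(15 - 46151) = sqrt(-46136) = 2*I*sqrt(11534) ≈ 214.79*I)
-L = -2*I*sqrt(11534)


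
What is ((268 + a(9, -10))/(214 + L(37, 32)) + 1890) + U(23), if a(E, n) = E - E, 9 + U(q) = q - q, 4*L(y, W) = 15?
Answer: 24469/13 ≈ 1882.2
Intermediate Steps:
L(y, W) = 15/4 (L(y, W) = (¼)*15 = 15/4)
U(q) = -9 (U(q) = -9 + (q - q) = -9 + 0 = -9)
a(E, n) = 0
((268 + a(9, -10))/(214 + L(37, 32)) + 1890) + U(23) = ((268 + 0)/(214 + 15/4) + 1890) - 9 = (268/(871/4) + 1890) - 9 = (268*(4/871) + 1890) - 9 = (16/13 + 1890) - 9 = 24586/13 - 9 = 24469/13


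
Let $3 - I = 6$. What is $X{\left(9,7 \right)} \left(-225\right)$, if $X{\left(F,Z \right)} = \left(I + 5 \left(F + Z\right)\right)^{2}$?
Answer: $-1334025$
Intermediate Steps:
$I = -3$ ($I = 3 - 6 = -3$)
$X{\left(F,Z \right)} = \left(-3 + 5 F + 5 Z\right)^{2}$ ($X{\left(F,Z \right)} = \left(-3 + 5 \left(F + Z\right)\right)^{2} = \left(-3 + \left(5 F + 5 Z\right)\right)^{2} = \left(-3 + 5 F + 5 Z\right)^{2}$)
$X{\left(9,7 \right)} \left(-225\right) = \left(-3 + 5 \cdot 9 + 5 \cdot 7\right)^{2} \left(-225\right) = \left(-3 + 45 + 35\right)^{2} \left(-225\right) = 77^{2} \left(-225\right) = 5929 \left(-225\right) = -1334025$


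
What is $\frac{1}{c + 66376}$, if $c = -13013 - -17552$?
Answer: $\frac{1}{70915} \approx 1.4101 \cdot 10^{-5}$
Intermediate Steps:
$c = 4539$ ($c = -13013 + 17552 = 4539$)
$\frac{1}{c + 66376} = \frac{1}{4539 + 66376} = \frac{1}{70915}$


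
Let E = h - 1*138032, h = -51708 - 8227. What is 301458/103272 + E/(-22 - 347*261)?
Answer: 7958871131/1559217868 ≈ 5.1044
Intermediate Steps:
h = -59935
E = -197967 (E = -59935 - 1*138032 = -59935 - 138032 = -197967)
301458/103272 + E/(-22 - 347*261) = 301458/103272 - 197967/(-22 - 347*261) = 301458*(1/103272) - 197967/(-22 - 90567) = 50243/17212 - 197967/(-90589) = 50243/17212 - 197967*(-1/90589) = 50243/17212 + 197967/90589 = 7958871131/1559217868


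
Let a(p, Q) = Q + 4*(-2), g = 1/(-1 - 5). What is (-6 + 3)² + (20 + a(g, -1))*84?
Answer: 933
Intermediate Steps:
g = -⅙ (g = 1/(-6) = -⅙ ≈ -0.16667)
a(p, Q) = -8 + Q (a(p, Q) = Q - 8 = -8 + Q)
(-6 + 3)² + (20 + a(g, -1))*84 = (-6 + 3)² + (20 + (-8 - 1))*84 = (-3)² + (20 - 9)*84 = 9 + 11*84 = 9 + 924 = 933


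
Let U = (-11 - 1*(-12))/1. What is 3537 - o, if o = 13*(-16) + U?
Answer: 3744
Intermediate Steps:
U = 1 (U = (-11 + 12)*1 = 1*1 = 1)
o = -207 (o = 13*(-16) + 1 = -208 + 1 = -207)
3537 - o = 3537 - 1*(-207) = 3537 + 207 = 3744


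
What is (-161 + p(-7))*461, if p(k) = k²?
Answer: -51632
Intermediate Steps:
(-161 + p(-7))*461 = (-161 + (-7)²)*461 = (-161 + 49)*461 = -112*461 = -51632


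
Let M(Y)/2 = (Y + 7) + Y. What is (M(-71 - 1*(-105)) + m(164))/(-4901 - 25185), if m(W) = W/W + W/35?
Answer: -5449/1053010 ≈ -0.0051747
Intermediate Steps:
m(W) = 1 + W/35 (m(W) = 1 + W*(1/35) = 1 + W/35)
M(Y) = 14 + 4*Y (M(Y) = 2*((Y + 7) + Y) = 2*((7 + Y) + Y) = 2*(7 + 2*Y) = 14 + 4*Y)
(M(-71 - 1*(-105)) + m(164))/(-4901 - 25185) = ((14 + 4*(-71 - 1*(-105))) + (1 + (1/35)*164))/(-4901 - 25185) = ((14 + 4*(-71 + 105)) + (1 + 164/35))/(-30086) = ((14 + 4*34) + 199/35)*(-1/30086) = ((14 + 136) + 199/35)*(-1/30086) = (150 + 199/35)*(-1/30086) = (5449/35)*(-1/30086) = -5449/1053010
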